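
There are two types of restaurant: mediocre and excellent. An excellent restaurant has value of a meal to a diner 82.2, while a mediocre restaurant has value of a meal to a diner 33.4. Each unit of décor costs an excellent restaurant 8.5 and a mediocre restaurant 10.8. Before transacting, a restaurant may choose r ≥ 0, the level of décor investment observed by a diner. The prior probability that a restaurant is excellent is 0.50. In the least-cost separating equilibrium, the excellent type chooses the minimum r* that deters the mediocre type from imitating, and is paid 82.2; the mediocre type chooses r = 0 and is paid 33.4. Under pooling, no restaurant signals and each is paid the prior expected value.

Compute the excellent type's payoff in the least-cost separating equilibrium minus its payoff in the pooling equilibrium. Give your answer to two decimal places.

Least-cost separating signal: r* solves 33.4 = 82.2 − 10.8·r*, so r* = (82.2 − 33.4)/10.8 ≈ 4.5185.
Excellent type's separating payoff: 82.2 − 8.5 × r* = 82.2 − 8.5 × (82.2 − 33.4)/10.8 = 82.2 − 414.8/10.8 ≈ 43.7926.
Pooling payoff: 0.50 × 82.2 + 0.50 × 33.4 = 57.8.
Difference: 43.7926 − 57.8 = -14.0074, i.e. -14.01 to two decimal places.
The excellent type would prefer the pooling outcome.

-14.01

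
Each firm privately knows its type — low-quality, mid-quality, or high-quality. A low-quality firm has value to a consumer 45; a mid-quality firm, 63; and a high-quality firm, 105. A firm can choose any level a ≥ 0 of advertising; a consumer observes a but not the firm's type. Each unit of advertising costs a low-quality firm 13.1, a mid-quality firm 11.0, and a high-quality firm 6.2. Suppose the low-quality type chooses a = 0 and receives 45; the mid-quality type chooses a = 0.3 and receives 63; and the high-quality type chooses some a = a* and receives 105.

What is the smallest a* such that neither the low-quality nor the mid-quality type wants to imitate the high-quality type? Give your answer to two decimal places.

Mid-quality type (on-path payoff 63 − 11.0×0.3 = 59.7) won't mimic when 59.7 ≥ 105 − 11.0·a*, i.e. a* ≥ 4.12.
Low-quality type (on-path payoff 45) won't mimic when 45 ≥ 105 − 13.1·a*, i.e. a* ≥ 4.58.
Both must hold, so a* = max(4.58, 4.12) = 4.58. The low-quality type's constraint binds.

4.58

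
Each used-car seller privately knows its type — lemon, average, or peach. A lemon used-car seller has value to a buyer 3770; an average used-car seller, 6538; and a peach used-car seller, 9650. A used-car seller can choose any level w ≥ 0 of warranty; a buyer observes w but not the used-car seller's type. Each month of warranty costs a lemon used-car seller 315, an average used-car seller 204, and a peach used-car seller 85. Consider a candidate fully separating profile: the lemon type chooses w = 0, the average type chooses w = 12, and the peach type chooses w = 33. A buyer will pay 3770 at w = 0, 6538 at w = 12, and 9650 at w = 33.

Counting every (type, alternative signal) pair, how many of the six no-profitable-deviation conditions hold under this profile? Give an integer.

Average (own payoff 6538 − 204×12 = 4090): to w=0 gives 3770 → no gain ✓; to w=33 gives 9650 − 204×33 = 2918 → no gain ✓.
Lemon (own payoff 3770): to w=12 gives 6538 − 315×12 = 2758 → no gain ✓; to w=33 gives 9650 − 315×33 = -745 → no gain ✓.
Peach (own payoff 9650 − 85×33 = 6845): to w=0 gives 3770 → no gain ✓; to w=12 gives 6538 − 85×12 = 5518 → no gain ✓.
6 of the 6 constraints hold; this profile is a separating equilibrium.

6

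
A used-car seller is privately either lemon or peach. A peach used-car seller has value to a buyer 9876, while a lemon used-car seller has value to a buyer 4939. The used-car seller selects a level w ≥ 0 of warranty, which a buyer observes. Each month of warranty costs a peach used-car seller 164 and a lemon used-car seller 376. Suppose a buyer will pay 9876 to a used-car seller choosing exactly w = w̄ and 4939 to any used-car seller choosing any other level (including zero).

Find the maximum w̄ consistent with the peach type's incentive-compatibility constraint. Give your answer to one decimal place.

30.1

Choosing w̄ yields the peach type 9876 − 164·w̄; choosing zero yields 4939.
The peach type is indifferent at 9876 − 164·w̄ = 4939, i.e. w̄ = (9876 − 4939) / 164 ≈ 30.1.
For any w̄ above 30.1 the peach type would rather pool at zero, so separation collapses.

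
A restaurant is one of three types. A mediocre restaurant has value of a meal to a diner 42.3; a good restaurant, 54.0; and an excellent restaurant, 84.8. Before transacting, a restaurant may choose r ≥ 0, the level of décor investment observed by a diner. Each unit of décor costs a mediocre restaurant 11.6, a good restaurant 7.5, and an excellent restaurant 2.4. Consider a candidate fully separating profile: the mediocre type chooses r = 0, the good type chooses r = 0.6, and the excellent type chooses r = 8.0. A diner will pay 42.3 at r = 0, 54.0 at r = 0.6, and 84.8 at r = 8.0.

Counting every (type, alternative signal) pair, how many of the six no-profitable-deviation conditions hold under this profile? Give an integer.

Excellent (own payoff 84.8 − 2.4×8.0 = 65.6): to r=0 gives 42.3 → no gain ✓; to r=0.6 gives 54.0 − 2.4×0.6 = 52.56 → no gain ✓.
Mediocre (own payoff 42.3): to r=0.6 gives 54.0 − 11.6×0.6 = 47.04 → profitable ✗; to r=8.0 gives 84.8 − 11.6×8.0 = -8 → no gain ✓.
Good (own payoff 54.0 − 7.5×0.6 = 49.5): to r=0 gives 42.3 → no gain ✓; to r=8.0 gives 84.8 − 7.5×8.0 = 24.8 → no gain ✓.
5 of the 6 constraints hold; not an equilibrium.

5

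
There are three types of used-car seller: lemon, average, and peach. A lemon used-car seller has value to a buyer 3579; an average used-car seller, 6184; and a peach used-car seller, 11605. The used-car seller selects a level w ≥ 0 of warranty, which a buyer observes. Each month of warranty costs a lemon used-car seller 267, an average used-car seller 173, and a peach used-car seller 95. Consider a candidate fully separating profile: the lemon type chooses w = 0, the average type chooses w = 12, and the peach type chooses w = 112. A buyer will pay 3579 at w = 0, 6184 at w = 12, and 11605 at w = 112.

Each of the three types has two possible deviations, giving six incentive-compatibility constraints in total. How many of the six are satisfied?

4

Average (own payoff 6184 − 173×12 = 4108): to w=0 gives 3579 → no gain ✓; to w=112 gives 11605 − 173×112 = -7771 → no gain ✓.
Lemon (own payoff 3579): to w=12 gives 6184 − 267×12 = 2980 → no gain ✓; to w=112 gives 11605 − 267×112 = -18299 → no gain ✓.
Peach (own payoff 11605 − 95×112 = 965): to w=0 gives 3579 → profitable ✗; to w=12 gives 6184 − 95×12 = 5044 → profitable ✗.
4 of the 6 constraints hold; not an equilibrium.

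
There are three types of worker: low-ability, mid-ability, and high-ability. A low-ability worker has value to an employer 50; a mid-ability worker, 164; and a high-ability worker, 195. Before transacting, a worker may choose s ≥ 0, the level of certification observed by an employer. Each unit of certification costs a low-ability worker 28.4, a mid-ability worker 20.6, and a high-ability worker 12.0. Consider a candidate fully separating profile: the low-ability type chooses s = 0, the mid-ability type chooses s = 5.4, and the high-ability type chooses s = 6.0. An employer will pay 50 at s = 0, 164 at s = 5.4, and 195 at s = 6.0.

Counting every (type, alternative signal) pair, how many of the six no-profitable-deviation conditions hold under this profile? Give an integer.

5

Low-ability (own payoff 50): to s=5.4 gives 164 − 28.4×5.4 = 10.64 → no gain ✓; to s=6.0 gives 195 − 28.4×6.0 = 24.6 → no gain ✓.
High-ability (own payoff 195 − 12.0×6.0 = 123): to s=0 gives 50 → no gain ✓; to s=5.4 gives 164 − 12.0×5.4 = 99.2 → no gain ✓.
Mid-ability (own payoff 164 − 20.6×5.4 = 52.76): to s=0 gives 50 → no gain ✓; to s=6.0 gives 195 − 20.6×6.0 = 71.4 → profitable ✗.
5 of the 6 constraints hold; not an equilibrium.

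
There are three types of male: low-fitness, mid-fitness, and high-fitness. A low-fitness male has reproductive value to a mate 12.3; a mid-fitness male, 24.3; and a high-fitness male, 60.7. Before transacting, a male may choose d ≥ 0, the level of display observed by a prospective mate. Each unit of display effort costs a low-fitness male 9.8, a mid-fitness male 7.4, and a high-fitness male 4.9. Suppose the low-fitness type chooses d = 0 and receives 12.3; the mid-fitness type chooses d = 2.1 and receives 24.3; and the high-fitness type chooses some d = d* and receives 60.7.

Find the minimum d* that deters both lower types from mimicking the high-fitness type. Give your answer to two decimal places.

Mid-fitness type (on-path payoff 24.3 − 7.4×2.1 = 8.76) won't mimic when 8.76 ≥ 60.7 − 7.4·d*, i.e. d* ≥ 7.02.
Low-fitness type (on-path payoff 12.3) won't mimic when 12.3 ≥ 60.7 − 9.8·d*, i.e. d* ≥ 4.94.
Both must hold, so d* = max(4.94, 7.02) = 7.02. The mid-fitness type's constraint binds.

7.02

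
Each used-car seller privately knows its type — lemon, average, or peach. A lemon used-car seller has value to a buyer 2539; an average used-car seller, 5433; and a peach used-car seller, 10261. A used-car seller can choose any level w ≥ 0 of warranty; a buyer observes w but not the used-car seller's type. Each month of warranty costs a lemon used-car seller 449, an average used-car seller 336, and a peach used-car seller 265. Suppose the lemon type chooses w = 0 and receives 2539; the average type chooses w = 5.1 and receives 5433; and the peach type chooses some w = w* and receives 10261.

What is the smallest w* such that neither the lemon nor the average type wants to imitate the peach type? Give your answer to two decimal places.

Lemon type (on-path payoff 2539) won't mimic when 2539 ≥ 10261 − 449·w*, i.e. w* ≥ 17.20.
Average type (on-path payoff 5433 − 336×5.1 = 3719.4) won't mimic when 3719.4 ≥ 10261 − 336·w*, i.e. w* ≥ 19.47.
Both must hold, so w* = max(17.20, 19.47) = 19.47. The average type's constraint binds.

19.47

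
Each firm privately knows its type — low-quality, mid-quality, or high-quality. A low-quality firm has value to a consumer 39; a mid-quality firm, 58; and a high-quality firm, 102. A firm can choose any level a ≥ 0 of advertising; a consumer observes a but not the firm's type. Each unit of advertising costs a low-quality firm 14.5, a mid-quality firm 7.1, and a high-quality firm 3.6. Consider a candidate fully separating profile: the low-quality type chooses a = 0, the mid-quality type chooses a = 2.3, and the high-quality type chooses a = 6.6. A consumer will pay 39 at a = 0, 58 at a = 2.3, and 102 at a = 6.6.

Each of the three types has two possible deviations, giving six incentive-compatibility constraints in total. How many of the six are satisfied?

5

High-quality (own payoff 102 − 3.6×6.6 = 78.24): to a=0 gives 39 → no gain ✓; to a=2.3 gives 58 − 3.6×2.3 = 49.72 → no gain ✓.
Low-quality (own payoff 39): to a=2.3 gives 58 − 14.5×2.3 = 24.65 → no gain ✓; to a=6.6 gives 102 − 14.5×6.6 = 6.3 → no gain ✓.
Mid-quality (own payoff 58 − 7.1×2.3 = 41.67): to a=0 gives 39 → no gain ✓; to a=6.6 gives 102 − 7.1×6.6 = 55.14 → profitable ✗.
5 of the 6 constraints hold; not an equilibrium.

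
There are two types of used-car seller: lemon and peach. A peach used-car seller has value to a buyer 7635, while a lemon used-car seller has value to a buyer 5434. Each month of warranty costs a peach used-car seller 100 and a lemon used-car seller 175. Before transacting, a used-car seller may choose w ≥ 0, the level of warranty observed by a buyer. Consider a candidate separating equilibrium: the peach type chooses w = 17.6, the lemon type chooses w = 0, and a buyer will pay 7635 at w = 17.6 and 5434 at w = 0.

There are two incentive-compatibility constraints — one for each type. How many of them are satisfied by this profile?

Lemon type: stay at 0 → 5434; mimic → 7635 − 175 × 17.6 = 4555. IC holds (5434 ≥ 4555).
Peach type: signal → 7635 − 100 × 17.6 = 5875; deviate to 0 → 5434. IC holds (5875 ≥ 5434).
2 of 2 constraints hold, so this is a separating equilibrium.

2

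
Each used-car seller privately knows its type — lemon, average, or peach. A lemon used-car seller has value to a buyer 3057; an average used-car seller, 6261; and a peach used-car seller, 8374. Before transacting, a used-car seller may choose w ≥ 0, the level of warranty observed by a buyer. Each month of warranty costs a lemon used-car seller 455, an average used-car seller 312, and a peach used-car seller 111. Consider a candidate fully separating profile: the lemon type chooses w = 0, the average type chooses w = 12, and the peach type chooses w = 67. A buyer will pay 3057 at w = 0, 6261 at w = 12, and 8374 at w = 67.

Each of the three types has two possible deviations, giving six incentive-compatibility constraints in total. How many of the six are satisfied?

Lemon (own payoff 3057): to w=12 gives 6261 − 455×12 = 801 → no gain ✓; to w=67 gives 8374 − 455×67 = -22111 → no gain ✓.
Peach (own payoff 8374 − 111×67 = 937): to w=0 gives 3057 → profitable ✗; to w=12 gives 6261 − 111×12 = 4929 → profitable ✗.
Average (own payoff 6261 − 312×12 = 2517): to w=0 gives 3057 → profitable ✗; to w=67 gives 8374 − 312×67 = -12530 → no gain ✓.
3 of the 6 constraints hold; not an equilibrium.

3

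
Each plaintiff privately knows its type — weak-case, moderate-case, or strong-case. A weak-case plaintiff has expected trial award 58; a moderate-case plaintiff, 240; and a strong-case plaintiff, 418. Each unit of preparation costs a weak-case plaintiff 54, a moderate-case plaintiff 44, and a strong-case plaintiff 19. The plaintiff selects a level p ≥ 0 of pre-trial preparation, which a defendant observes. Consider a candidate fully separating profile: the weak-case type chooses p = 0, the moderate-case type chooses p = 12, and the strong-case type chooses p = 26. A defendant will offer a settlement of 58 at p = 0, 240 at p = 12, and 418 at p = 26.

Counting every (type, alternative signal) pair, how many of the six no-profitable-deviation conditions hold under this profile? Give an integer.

Weak-case (own payoff 58): to p=12 gives 240 − 54×12 = -408 → no gain ✓; to p=26 gives 418 − 54×26 = -986 → no gain ✓.
Moderate-case (own payoff 240 − 44×12 = -288): to p=0 gives 58 → profitable ✗; to p=26 gives 418 − 44×26 = -726 → no gain ✓.
Strong-case (own payoff 418 − 19×26 = -76): to p=0 gives 58 → profitable ✗; to p=12 gives 240 − 19×12 = 12 → profitable ✗.
3 of the 6 constraints hold; not an equilibrium.

3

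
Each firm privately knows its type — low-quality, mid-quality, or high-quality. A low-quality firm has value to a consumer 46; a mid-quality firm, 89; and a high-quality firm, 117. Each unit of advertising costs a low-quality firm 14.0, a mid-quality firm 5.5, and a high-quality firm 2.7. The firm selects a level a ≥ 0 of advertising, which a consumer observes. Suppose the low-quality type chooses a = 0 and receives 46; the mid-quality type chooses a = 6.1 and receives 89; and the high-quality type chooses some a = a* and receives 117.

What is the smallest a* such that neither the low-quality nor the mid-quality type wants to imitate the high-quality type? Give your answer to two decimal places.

Low-quality type (on-path payoff 46) won't mimic when 46 ≥ 117 − 14.0·a*, i.e. a* ≥ 5.07.
Mid-quality type (on-path payoff 89 − 5.5×6.1 = 55.45) won't mimic when 55.45 ≥ 117 − 5.5·a*, i.e. a* ≥ 11.19.
Both must hold, so a* = max(5.07, 11.19) = 11.19. The mid-quality type's constraint binds.

11.19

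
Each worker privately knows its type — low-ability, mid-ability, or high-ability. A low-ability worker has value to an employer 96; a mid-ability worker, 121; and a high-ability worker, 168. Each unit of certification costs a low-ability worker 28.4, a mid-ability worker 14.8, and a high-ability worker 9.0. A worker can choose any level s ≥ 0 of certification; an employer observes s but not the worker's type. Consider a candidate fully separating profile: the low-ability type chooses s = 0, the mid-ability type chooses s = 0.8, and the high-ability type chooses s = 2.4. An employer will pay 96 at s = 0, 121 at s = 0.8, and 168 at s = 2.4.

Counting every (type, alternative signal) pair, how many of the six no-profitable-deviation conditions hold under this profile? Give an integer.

3

Low-ability (own payoff 96): to s=0.8 gives 121 − 28.4×0.8 = 98.28 → profitable ✗; to s=2.4 gives 168 − 28.4×2.4 = 99.84 → profitable ✗.
High-ability (own payoff 168 − 9.0×2.4 = 146.4): to s=0 gives 96 → no gain ✓; to s=0.8 gives 121 − 9.0×0.8 = 113.8 → no gain ✓.
Mid-ability (own payoff 121 − 14.8×0.8 = 109.16): to s=0 gives 96 → no gain ✓; to s=2.4 gives 168 − 14.8×2.4 = 132.48 → profitable ✗.
3 of the 6 constraints hold; not an equilibrium.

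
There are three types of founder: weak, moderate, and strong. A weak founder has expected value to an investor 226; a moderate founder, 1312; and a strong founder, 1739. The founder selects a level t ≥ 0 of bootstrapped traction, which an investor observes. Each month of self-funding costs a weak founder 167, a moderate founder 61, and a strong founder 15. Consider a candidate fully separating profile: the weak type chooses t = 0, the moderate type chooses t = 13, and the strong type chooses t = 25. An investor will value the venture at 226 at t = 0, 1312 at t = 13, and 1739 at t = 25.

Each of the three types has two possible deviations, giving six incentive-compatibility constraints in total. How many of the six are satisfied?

6

Weak (own payoff 226): to t=13 gives 1312 − 167×13 = -859 → no gain ✓; to t=25 gives 1739 − 167×25 = -2436 → no gain ✓.
Moderate (own payoff 1312 − 61×13 = 519): to t=0 gives 226 → no gain ✓; to t=25 gives 1739 − 61×25 = 214 → no gain ✓.
Strong (own payoff 1739 − 15×25 = 1364): to t=0 gives 226 → no gain ✓; to t=13 gives 1312 − 15×13 = 1117 → no gain ✓.
6 of the 6 constraints hold; this profile is a separating equilibrium.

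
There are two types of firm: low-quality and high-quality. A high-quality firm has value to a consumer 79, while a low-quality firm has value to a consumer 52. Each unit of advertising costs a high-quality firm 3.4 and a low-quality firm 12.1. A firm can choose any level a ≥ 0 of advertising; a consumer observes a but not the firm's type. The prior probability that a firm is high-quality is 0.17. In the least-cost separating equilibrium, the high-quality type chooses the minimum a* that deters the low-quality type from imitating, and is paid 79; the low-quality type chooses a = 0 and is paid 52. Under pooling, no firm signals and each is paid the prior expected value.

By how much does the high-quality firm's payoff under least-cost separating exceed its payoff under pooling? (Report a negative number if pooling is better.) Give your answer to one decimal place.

14.8

Least-cost separating signal: a* solves 52 = 79 − 12.1·a*, so a* = (79 − 52)/12.1 ≈ 2.2314.
High-quality type's separating payoff: 79 − 3.4 × a* = 79 − 3.4 × (79 − 52)/12.1 = 79 − 91.8/12.1 ≈ 71.413.
Pooling payoff: 0.17 × 79 + 0.83 × 52 = 56.59.
Difference: 71.413 − 56.59 = 14.823, i.e. 14.8 to one decimal place.
The high-quality type prefers to separate.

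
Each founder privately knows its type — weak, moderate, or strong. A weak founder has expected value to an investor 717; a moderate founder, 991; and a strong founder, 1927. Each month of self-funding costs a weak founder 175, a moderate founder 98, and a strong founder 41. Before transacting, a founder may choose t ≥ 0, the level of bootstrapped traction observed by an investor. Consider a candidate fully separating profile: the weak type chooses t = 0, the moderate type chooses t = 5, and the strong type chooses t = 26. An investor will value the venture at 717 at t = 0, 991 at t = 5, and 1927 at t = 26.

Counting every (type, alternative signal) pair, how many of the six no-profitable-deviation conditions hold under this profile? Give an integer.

5

Moderate (own payoff 991 − 98×5 = 501): to t=0 gives 717 → profitable ✗; to t=26 gives 1927 − 98×26 = -621 → no gain ✓.
Strong (own payoff 1927 − 41×26 = 861): to t=0 gives 717 → no gain ✓; to t=5 gives 991 − 41×5 = 786 → no gain ✓.
Weak (own payoff 717): to t=5 gives 991 − 175×5 = 116 → no gain ✓; to t=26 gives 1927 − 175×26 = -2623 → no gain ✓.
5 of the 6 constraints hold; not an equilibrium.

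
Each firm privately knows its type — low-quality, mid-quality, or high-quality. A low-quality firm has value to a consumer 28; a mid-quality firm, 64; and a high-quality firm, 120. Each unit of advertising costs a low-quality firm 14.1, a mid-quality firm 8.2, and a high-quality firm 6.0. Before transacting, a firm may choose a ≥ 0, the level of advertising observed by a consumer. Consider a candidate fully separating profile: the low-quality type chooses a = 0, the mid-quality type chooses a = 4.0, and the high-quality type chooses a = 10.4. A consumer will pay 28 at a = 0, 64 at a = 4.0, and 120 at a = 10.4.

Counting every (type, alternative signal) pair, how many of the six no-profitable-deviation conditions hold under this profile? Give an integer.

High-quality (own payoff 120 − 6.0×10.4 = 57.6): to a=0 gives 28 → no gain ✓; to a=4.0 gives 64 − 6.0×4.0 = 40 → no gain ✓.
Mid-quality (own payoff 64 − 8.2×4.0 = 31.2): to a=0 gives 28 → no gain ✓; to a=10.4 gives 120 − 8.2×10.4 = 34.72 → profitable ✗.
Low-quality (own payoff 28): to a=4.0 gives 64 − 14.1×4.0 = 7.6 → no gain ✓; to a=10.4 gives 120 − 14.1×10.4 = -26.64 → no gain ✓.
5 of the 6 constraints hold; not an equilibrium.

5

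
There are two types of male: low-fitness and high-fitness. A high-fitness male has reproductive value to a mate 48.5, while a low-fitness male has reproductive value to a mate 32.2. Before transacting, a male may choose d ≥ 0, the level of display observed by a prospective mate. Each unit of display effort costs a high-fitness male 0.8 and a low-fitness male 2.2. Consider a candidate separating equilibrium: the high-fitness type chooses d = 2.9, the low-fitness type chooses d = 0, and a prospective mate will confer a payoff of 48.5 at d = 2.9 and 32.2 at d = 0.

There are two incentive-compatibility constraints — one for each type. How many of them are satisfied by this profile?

High-fitness type: signal → 48.5 − 0.8 × 2.9 = 46.18; deviate to 0 → 32.2. IC holds (46.18 ≥ 32.2).
Low-fitness type: stay at 0 → 32.2; mimic → 48.5 − 2.2 × 2.9 = 42.12. IC fails (32.2 < 42.12).
1 of 2 constraints hold, so this profile is not an equilibrium.

1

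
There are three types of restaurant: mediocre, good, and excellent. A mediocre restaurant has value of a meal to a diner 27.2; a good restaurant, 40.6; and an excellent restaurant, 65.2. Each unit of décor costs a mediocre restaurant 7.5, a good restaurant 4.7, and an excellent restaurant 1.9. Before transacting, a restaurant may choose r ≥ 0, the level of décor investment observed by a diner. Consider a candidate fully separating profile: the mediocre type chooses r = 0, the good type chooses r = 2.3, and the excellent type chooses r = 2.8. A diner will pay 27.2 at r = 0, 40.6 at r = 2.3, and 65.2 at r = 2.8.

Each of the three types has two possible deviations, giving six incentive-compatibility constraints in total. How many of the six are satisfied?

4

Good (own payoff 40.6 − 4.7×2.3 = 29.79): to r=0 gives 27.2 → no gain ✓; to r=2.8 gives 65.2 − 4.7×2.8 = 52.04 → profitable ✗.
Excellent (own payoff 65.2 − 1.9×2.8 = 59.88): to r=0 gives 27.2 → no gain ✓; to r=2.3 gives 40.6 − 1.9×2.3 = 36.23 → no gain ✓.
Mediocre (own payoff 27.2): to r=2.3 gives 40.6 − 7.5×2.3 = 23.35 → no gain ✓; to r=2.8 gives 65.2 − 7.5×2.8 = 44.2 → profitable ✗.
4 of the 6 constraints hold; not an equilibrium.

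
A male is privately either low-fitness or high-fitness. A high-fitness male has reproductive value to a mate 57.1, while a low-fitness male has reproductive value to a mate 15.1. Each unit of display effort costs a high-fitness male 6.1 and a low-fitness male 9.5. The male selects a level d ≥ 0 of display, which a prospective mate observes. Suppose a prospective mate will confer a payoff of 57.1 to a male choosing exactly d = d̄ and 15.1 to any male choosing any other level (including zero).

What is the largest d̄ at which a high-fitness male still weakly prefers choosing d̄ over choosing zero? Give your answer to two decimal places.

6.89

Choosing d̄ yields the high-fitness type 57.1 − 6.1·d̄; choosing zero yields 15.1.
The high-fitness type is indifferent at 57.1 − 6.1·d̄ = 15.1, i.e. d̄ = (57.1 − 15.1) / 6.1 ≈ 6.89.
For any d̄ above 6.89 the high-fitness type would rather pool at zero, so separation collapses.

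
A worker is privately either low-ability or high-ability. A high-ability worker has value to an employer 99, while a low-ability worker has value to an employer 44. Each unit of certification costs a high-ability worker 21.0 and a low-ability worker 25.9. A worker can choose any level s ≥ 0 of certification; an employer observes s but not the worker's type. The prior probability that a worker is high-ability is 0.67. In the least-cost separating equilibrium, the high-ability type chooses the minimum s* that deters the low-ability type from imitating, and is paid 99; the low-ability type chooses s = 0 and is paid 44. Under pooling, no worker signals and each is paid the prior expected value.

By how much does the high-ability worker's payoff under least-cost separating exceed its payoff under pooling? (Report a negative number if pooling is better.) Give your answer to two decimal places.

Least-cost separating signal: s* solves 44 = 99 − 25.9·s*, so s* = (99 − 44)/25.9 ≈ 2.1236.
High-ability type's separating payoff: 99 − 21.0 × s* = 99 − 21.0 × (99 − 44)/25.9 = 99 − 1155/25.9 ≈ 54.4054.
Pooling payoff: 0.67 × 99 + 0.33 × 44 = 80.85.
Difference: 54.4054 − 80.85 = -26.4446, i.e. -26.44 to two decimal places.
The high-ability type would prefer the pooling outcome.

-26.44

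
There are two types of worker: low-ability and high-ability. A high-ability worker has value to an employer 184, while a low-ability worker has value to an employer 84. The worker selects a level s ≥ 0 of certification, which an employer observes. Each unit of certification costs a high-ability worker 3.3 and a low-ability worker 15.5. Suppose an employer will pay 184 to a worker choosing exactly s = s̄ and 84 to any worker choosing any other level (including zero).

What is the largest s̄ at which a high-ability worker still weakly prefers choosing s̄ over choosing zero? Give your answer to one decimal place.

30.3

Choosing s̄ yields the high-ability type 184 − 3.3·s̄; choosing zero yields 84.
The high-ability type is indifferent at 184 − 3.3·s̄ = 84, i.e. s̄ = (184 − 84) / 3.3 ≈ 30.3.
For any s̄ above 30.3 the high-ability type would rather pool at zero, so separation collapses.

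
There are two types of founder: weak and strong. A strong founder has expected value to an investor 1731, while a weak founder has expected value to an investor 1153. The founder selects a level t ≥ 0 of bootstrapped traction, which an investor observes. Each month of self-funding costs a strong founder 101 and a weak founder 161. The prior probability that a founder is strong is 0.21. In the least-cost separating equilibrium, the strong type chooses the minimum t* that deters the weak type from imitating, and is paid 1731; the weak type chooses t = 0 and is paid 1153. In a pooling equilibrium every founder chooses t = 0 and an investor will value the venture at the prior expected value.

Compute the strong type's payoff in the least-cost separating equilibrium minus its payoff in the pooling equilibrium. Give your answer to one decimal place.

Least-cost separating signal: t* solves 1153 = 1731 − 161·t*, so t* = (1731 − 1153)/161 ≈ 3.5901.
Strong type's separating payoff: 1731 − 101 × t* = 1731 − 101 × (1731 − 1153)/161 = 1731 − 58378/161 ≈ 1368.404.
Pooling payoff: 0.21 × 1731 + 0.79 × 1153 = 1274.38.
Difference: 1368.404 − 1274.38 = 94.024, i.e. 94.0 to one decimal place.
The strong type prefers to separate.

94.0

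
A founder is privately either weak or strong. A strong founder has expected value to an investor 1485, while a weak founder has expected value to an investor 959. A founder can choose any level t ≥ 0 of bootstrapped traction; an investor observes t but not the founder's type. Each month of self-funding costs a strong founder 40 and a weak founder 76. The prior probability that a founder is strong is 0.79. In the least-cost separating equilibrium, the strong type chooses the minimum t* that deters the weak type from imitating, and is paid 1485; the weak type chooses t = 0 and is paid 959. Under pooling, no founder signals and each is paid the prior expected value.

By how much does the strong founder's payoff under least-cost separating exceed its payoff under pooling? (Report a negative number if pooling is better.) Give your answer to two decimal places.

Least-cost separating signal: t* solves 959 = 1485 − 76·t*, so t* = (1485 − 959)/76 ≈ 6.9211.
Strong type's separating payoff: 1485 − 40 × t* = 1485 − 40 × (1485 − 959)/76 = 1485 − 21040/76 ≈ 1208.1579.
Pooling payoff: 0.79 × 1485 + 0.21 × 959 = 1374.54.
Difference: 1208.1579 − 1374.54 = -166.3821, i.e. -166.38 to two decimal places.
The strong type would prefer the pooling outcome.

-166.38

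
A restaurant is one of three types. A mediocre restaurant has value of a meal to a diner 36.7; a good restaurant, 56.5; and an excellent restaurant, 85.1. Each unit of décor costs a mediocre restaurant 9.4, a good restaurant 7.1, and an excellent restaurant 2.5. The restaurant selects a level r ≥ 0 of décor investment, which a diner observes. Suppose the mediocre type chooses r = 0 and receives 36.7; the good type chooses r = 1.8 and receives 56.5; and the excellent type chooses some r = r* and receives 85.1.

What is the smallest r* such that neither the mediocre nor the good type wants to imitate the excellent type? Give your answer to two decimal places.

5.83

Good type (on-path payoff 56.5 − 7.1×1.8 = 43.72) won't mimic when 43.72 ≥ 85.1 − 7.1·r*, i.e. r* ≥ 5.83.
Mediocre type (on-path payoff 36.7) won't mimic when 36.7 ≥ 85.1 − 9.4·r*, i.e. r* ≥ 5.15.
Both must hold, so r* = max(5.15, 5.83) = 5.83. The good type's constraint binds.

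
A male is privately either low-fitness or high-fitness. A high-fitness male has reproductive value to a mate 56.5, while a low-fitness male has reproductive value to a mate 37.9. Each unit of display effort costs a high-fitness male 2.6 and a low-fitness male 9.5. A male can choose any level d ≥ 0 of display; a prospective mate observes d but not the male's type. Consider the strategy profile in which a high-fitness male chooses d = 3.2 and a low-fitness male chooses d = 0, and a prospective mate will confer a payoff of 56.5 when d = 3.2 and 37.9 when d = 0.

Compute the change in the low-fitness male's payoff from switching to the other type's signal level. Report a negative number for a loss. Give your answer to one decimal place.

-11.8

Playing d = 0 the low-fitness male receives 37.9.
Deviating to d = 3.2 brings payment 56.5 at cost 9.5 × 3.2 = 30.4, netting 26.1.
Gain from deviating: 26.1 − 37.9 = -11.8.
The gain is negative, so the low-fitness type's incentive-compatibility constraint is satisfied.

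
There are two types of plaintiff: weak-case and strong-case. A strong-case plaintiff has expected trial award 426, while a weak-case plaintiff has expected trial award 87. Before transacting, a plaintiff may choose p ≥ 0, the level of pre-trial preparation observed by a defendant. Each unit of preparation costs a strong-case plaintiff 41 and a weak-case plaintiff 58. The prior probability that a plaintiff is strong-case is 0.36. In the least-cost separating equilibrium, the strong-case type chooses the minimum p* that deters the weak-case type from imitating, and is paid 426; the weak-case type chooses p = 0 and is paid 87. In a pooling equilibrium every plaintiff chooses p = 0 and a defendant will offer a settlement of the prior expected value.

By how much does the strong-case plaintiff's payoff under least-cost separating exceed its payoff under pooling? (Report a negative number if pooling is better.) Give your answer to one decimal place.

-22.7

Least-cost separating signal: p* solves 87 = 426 − 58·p*, so p* = (426 − 87)/58 ≈ 5.8448.
Strong-case type's separating payoff: 426 − 41 × p* = 426 − 41 × (426 − 87)/58 = 426 − 13899/58 ≈ 186.362.
Pooling payoff: 0.36 × 426 + 0.64 × 87 = 209.04.
Difference: 186.362 − 209.04 = -22.678, i.e. -22.7 to one decimal place.
The strong-case type would prefer the pooling outcome.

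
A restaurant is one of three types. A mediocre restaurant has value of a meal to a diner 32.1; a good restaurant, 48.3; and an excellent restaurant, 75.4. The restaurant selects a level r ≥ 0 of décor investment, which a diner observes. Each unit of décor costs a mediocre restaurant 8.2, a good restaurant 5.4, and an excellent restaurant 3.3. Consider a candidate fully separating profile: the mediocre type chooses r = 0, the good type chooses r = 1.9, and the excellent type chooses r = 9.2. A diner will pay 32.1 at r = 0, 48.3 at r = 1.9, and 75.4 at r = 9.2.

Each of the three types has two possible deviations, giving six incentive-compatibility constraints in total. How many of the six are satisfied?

Excellent (own payoff 75.4 − 3.3×9.2 = 45.04): to r=0 gives 32.1 → no gain ✓; to r=1.9 gives 48.3 − 3.3×1.9 = 42.03 → no gain ✓.
Good (own payoff 48.3 − 5.4×1.9 = 38.04): to r=0 gives 32.1 → no gain ✓; to r=9.2 gives 75.4 − 5.4×9.2 = 25.72 → no gain ✓.
Mediocre (own payoff 32.1): to r=1.9 gives 48.3 − 8.2×1.9 = 32.72 → profitable ✗; to r=9.2 gives 75.4 − 8.2×9.2 = -0.04 → no gain ✓.
5 of the 6 constraints hold; not an equilibrium.

5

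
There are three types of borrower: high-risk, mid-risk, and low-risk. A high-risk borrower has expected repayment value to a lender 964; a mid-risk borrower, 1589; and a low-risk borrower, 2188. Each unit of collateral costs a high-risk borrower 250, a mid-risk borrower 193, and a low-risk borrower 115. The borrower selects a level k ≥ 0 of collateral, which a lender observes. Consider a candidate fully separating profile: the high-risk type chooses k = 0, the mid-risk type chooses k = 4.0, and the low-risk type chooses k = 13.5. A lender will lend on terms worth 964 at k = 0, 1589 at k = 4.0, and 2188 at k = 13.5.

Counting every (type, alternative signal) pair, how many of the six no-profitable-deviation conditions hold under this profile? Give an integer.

3

High-risk (own payoff 964): to k=4.0 gives 1589 − 250×4.0 = 589 → no gain ✓; to k=13.5 gives 2188 − 250×13.5 = -1187 → no gain ✓.
Low-risk (own payoff 2188 − 115×13.5 = 635.5): to k=0 gives 964 → profitable ✗; to k=4.0 gives 1589 − 115×4.0 = 1129 → profitable ✗.
Mid-risk (own payoff 1589 − 193×4.0 = 817): to k=0 gives 964 → profitable ✗; to k=13.5 gives 2188 − 193×13.5 = -417.5 → no gain ✓.
3 of the 6 constraints hold; not an equilibrium.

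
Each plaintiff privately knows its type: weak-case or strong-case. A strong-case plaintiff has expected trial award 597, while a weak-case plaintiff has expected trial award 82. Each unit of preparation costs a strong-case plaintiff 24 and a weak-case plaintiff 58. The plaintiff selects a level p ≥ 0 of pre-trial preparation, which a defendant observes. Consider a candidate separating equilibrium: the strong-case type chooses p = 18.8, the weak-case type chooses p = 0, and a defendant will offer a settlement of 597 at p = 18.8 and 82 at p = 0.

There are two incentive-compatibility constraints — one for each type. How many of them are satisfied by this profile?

2

Strong-case type: signal → 597 − 24 × 18.8 = 145.8; deviate to 0 → 82. IC holds (145.8 ≥ 82).
Weak-case type: stay at 0 → 82; mimic → 597 − 58 × 18.8 = -493.4. IC holds (82 ≥ -493.4).
2 of 2 constraints hold, so this is a separating equilibrium.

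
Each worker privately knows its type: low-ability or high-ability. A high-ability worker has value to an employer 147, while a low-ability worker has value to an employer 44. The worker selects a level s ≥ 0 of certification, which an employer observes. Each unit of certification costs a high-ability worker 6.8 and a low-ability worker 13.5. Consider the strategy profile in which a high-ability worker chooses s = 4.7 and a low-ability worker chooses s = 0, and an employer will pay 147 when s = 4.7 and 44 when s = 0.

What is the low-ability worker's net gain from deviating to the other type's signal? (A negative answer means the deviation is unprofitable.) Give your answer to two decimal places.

Playing s = 0 the low-ability worker receives 44.
Deviating to s = 4.7 brings payment 147 at cost 13.5 × 4.7 = 63.45, netting 83.55.
Gain from deviating: 83.55 − 44 = 39.55.
The gain is positive, so the low-ability type's incentive-compatibility constraint is violated — this profile is not a separating equilibrium.

39.55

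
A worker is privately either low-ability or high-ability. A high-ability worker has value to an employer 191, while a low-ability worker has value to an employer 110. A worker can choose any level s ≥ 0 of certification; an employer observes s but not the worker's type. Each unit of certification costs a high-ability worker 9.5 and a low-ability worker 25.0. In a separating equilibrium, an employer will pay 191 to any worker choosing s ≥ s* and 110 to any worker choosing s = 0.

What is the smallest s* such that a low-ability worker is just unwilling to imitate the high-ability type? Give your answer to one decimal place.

A low-ability worker choosing s = 0 receives 110.
Imitating at s* instead would pay 191 at cost 25.0·s*, netting 191 − 25.0·s*.
Indifference: 110 = 191 − 25.0·s*, so s* = (191 − 110) / 25.0 ≈ 3.2.
This is the low-ability type's binding incentive-compatibility constraint; any s ≥ 3.2 sustains separation on that side.

3.2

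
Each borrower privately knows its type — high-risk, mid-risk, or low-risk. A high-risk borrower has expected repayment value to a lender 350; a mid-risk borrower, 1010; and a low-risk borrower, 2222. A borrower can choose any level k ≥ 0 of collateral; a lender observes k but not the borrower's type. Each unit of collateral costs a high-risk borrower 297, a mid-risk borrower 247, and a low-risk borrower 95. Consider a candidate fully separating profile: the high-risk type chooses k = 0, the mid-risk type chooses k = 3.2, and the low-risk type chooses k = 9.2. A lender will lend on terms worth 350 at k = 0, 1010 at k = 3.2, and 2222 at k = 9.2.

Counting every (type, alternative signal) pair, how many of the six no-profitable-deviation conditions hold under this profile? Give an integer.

5

Mid-risk (own payoff 1010 − 247×3.2 = 219.6): to k=0 gives 350 → profitable ✗; to k=9.2 gives 2222 − 247×9.2 = -50.4 → no gain ✓.
Low-risk (own payoff 2222 − 95×9.2 = 1348): to k=0 gives 350 → no gain ✓; to k=3.2 gives 1010 − 95×3.2 = 706 → no gain ✓.
High-risk (own payoff 350): to k=3.2 gives 1010 − 297×3.2 = 59.6 → no gain ✓; to k=9.2 gives 2222 − 297×9.2 = -510.4 → no gain ✓.
5 of the 6 constraints hold; not an equilibrium.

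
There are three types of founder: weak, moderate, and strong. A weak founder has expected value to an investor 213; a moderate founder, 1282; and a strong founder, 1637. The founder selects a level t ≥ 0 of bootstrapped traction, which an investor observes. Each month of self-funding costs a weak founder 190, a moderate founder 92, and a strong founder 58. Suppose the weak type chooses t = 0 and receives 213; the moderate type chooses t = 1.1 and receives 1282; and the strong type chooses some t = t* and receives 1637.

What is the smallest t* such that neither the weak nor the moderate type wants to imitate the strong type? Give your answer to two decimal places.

Weak type (on-path payoff 213) won't mimic when 213 ≥ 1637 − 190·t*, i.e. t* ≥ 7.49.
Moderate type (on-path payoff 1282 − 92×1.1 = 1180.8) won't mimic when 1180.8 ≥ 1637 − 92·t*, i.e. t* ≥ 4.96.
Both must hold, so t* = max(7.49, 4.96) = 7.49. The weak type's constraint binds.

7.49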